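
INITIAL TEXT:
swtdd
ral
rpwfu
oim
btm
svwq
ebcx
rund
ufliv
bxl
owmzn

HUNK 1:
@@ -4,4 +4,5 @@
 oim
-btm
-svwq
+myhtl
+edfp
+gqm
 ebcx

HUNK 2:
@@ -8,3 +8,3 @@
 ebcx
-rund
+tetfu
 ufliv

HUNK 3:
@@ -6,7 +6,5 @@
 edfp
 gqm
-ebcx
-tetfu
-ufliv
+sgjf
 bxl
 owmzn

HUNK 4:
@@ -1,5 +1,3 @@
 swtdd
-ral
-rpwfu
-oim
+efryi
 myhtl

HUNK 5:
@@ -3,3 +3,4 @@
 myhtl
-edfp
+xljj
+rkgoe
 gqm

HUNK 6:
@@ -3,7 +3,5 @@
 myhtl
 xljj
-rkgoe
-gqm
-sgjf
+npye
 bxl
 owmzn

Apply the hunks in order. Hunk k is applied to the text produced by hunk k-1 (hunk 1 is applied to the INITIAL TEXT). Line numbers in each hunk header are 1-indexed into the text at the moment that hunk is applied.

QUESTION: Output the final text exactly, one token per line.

Answer: swtdd
efryi
myhtl
xljj
npye
bxl
owmzn

Derivation:
Hunk 1: at line 4 remove [btm,svwq] add [myhtl,edfp,gqm] -> 12 lines: swtdd ral rpwfu oim myhtl edfp gqm ebcx rund ufliv bxl owmzn
Hunk 2: at line 8 remove [rund] add [tetfu] -> 12 lines: swtdd ral rpwfu oim myhtl edfp gqm ebcx tetfu ufliv bxl owmzn
Hunk 3: at line 6 remove [ebcx,tetfu,ufliv] add [sgjf] -> 10 lines: swtdd ral rpwfu oim myhtl edfp gqm sgjf bxl owmzn
Hunk 4: at line 1 remove [ral,rpwfu,oim] add [efryi] -> 8 lines: swtdd efryi myhtl edfp gqm sgjf bxl owmzn
Hunk 5: at line 3 remove [edfp] add [xljj,rkgoe] -> 9 lines: swtdd efryi myhtl xljj rkgoe gqm sgjf bxl owmzn
Hunk 6: at line 3 remove [rkgoe,gqm,sgjf] add [npye] -> 7 lines: swtdd efryi myhtl xljj npye bxl owmzn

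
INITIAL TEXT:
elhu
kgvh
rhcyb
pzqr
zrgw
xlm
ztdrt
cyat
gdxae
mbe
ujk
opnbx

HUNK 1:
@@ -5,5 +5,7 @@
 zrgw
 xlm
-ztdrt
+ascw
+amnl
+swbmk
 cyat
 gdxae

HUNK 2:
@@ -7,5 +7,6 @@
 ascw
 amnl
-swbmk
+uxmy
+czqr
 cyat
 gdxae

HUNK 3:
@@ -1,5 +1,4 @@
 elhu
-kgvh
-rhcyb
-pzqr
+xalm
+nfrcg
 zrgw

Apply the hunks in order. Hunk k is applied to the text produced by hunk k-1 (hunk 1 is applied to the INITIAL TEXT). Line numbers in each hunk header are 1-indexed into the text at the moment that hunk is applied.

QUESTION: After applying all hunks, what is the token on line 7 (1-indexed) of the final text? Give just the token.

Answer: amnl

Derivation:
Hunk 1: at line 5 remove [ztdrt] add [ascw,amnl,swbmk] -> 14 lines: elhu kgvh rhcyb pzqr zrgw xlm ascw amnl swbmk cyat gdxae mbe ujk opnbx
Hunk 2: at line 7 remove [swbmk] add [uxmy,czqr] -> 15 lines: elhu kgvh rhcyb pzqr zrgw xlm ascw amnl uxmy czqr cyat gdxae mbe ujk opnbx
Hunk 3: at line 1 remove [kgvh,rhcyb,pzqr] add [xalm,nfrcg] -> 14 lines: elhu xalm nfrcg zrgw xlm ascw amnl uxmy czqr cyat gdxae mbe ujk opnbx
Final line 7: amnl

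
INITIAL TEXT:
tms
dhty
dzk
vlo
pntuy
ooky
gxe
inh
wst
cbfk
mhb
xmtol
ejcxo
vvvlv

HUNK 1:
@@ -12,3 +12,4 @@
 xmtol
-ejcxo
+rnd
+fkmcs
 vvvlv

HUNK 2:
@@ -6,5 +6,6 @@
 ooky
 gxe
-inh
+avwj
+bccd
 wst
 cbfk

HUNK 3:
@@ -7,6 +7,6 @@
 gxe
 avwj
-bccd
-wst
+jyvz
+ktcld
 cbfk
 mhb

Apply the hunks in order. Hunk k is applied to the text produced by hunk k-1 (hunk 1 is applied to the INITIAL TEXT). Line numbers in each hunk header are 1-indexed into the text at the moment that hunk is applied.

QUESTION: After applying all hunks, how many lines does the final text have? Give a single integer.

Hunk 1: at line 12 remove [ejcxo] add [rnd,fkmcs] -> 15 lines: tms dhty dzk vlo pntuy ooky gxe inh wst cbfk mhb xmtol rnd fkmcs vvvlv
Hunk 2: at line 6 remove [inh] add [avwj,bccd] -> 16 lines: tms dhty dzk vlo pntuy ooky gxe avwj bccd wst cbfk mhb xmtol rnd fkmcs vvvlv
Hunk 3: at line 7 remove [bccd,wst] add [jyvz,ktcld] -> 16 lines: tms dhty dzk vlo pntuy ooky gxe avwj jyvz ktcld cbfk mhb xmtol rnd fkmcs vvvlv
Final line count: 16

Answer: 16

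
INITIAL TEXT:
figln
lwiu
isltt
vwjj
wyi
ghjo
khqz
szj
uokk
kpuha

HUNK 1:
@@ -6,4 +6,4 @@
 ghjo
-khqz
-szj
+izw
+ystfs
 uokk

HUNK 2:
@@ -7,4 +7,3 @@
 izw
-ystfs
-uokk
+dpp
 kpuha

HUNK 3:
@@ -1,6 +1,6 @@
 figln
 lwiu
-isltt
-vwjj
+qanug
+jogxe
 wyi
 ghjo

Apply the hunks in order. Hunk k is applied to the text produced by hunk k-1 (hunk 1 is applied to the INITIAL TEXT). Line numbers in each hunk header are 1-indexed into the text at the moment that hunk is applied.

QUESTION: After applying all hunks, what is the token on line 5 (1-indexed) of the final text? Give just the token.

Answer: wyi

Derivation:
Hunk 1: at line 6 remove [khqz,szj] add [izw,ystfs] -> 10 lines: figln lwiu isltt vwjj wyi ghjo izw ystfs uokk kpuha
Hunk 2: at line 7 remove [ystfs,uokk] add [dpp] -> 9 lines: figln lwiu isltt vwjj wyi ghjo izw dpp kpuha
Hunk 3: at line 1 remove [isltt,vwjj] add [qanug,jogxe] -> 9 lines: figln lwiu qanug jogxe wyi ghjo izw dpp kpuha
Final line 5: wyi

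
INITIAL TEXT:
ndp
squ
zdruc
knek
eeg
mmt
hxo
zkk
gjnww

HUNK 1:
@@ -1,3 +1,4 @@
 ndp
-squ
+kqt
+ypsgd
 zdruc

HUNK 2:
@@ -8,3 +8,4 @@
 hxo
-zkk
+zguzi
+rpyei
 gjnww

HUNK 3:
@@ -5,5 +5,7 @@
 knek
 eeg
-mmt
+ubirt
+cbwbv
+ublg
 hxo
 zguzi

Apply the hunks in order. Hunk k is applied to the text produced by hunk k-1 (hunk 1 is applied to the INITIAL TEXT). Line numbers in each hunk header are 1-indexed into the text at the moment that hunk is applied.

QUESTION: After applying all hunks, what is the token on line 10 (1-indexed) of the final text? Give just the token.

Hunk 1: at line 1 remove [squ] add [kqt,ypsgd] -> 10 lines: ndp kqt ypsgd zdruc knek eeg mmt hxo zkk gjnww
Hunk 2: at line 8 remove [zkk] add [zguzi,rpyei] -> 11 lines: ndp kqt ypsgd zdruc knek eeg mmt hxo zguzi rpyei gjnww
Hunk 3: at line 5 remove [mmt] add [ubirt,cbwbv,ublg] -> 13 lines: ndp kqt ypsgd zdruc knek eeg ubirt cbwbv ublg hxo zguzi rpyei gjnww
Final line 10: hxo

Answer: hxo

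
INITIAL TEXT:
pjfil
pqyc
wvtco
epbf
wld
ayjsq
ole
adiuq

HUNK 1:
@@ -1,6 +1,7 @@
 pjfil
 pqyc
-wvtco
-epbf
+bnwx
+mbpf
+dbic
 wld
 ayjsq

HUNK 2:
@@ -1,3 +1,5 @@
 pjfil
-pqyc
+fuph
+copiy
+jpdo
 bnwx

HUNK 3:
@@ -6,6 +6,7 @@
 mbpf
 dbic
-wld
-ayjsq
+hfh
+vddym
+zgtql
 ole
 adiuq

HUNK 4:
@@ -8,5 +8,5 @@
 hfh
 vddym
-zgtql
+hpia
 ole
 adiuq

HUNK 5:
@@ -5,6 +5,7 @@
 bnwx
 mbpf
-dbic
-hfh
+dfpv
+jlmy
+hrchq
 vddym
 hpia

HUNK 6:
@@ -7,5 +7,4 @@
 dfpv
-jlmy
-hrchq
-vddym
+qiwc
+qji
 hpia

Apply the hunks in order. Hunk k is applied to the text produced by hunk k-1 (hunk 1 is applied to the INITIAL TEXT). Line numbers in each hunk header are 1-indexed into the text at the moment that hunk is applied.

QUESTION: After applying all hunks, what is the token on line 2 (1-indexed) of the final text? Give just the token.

Hunk 1: at line 1 remove [wvtco,epbf] add [bnwx,mbpf,dbic] -> 9 lines: pjfil pqyc bnwx mbpf dbic wld ayjsq ole adiuq
Hunk 2: at line 1 remove [pqyc] add [fuph,copiy,jpdo] -> 11 lines: pjfil fuph copiy jpdo bnwx mbpf dbic wld ayjsq ole adiuq
Hunk 3: at line 6 remove [wld,ayjsq] add [hfh,vddym,zgtql] -> 12 lines: pjfil fuph copiy jpdo bnwx mbpf dbic hfh vddym zgtql ole adiuq
Hunk 4: at line 8 remove [zgtql] add [hpia] -> 12 lines: pjfil fuph copiy jpdo bnwx mbpf dbic hfh vddym hpia ole adiuq
Hunk 5: at line 5 remove [dbic,hfh] add [dfpv,jlmy,hrchq] -> 13 lines: pjfil fuph copiy jpdo bnwx mbpf dfpv jlmy hrchq vddym hpia ole adiuq
Hunk 6: at line 7 remove [jlmy,hrchq,vddym] add [qiwc,qji] -> 12 lines: pjfil fuph copiy jpdo bnwx mbpf dfpv qiwc qji hpia ole adiuq
Final line 2: fuph

Answer: fuph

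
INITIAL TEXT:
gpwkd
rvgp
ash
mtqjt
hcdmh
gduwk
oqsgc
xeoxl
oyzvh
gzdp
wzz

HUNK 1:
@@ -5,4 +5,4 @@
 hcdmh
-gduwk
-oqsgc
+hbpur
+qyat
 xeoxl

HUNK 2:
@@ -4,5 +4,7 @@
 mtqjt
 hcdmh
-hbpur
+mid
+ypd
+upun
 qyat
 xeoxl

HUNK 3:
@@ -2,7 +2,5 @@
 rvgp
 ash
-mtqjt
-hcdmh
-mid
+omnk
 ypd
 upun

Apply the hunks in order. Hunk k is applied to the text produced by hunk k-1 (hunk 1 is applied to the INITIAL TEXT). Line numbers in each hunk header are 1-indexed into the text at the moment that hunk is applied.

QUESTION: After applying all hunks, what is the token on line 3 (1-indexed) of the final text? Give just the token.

Answer: ash

Derivation:
Hunk 1: at line 5 remove [gduwk,oqsgc] add [hbpur,qyat] -> 11 lines: gpwkd rvgp ash mtqjt hcdmh hbpur qyat xeoxl oyzvh gzdp wzz
Hunk 2: at line 4 remove [hbpur] add [mid,ypd,upun] -> 13 lines: gpwkd rvgp ash mtqjt hcdmh mid ypd upun qyat xeoxl oyzvh gzdp wzz
Hunk 3: at line 2 remove [mtqjt,hcdmh,mid] add [omnk] -> 11 lines: gpwkd rvgp ash omnk ypd upun qyat xeoxl oyzvh gzdp wzz
Final line 3: ash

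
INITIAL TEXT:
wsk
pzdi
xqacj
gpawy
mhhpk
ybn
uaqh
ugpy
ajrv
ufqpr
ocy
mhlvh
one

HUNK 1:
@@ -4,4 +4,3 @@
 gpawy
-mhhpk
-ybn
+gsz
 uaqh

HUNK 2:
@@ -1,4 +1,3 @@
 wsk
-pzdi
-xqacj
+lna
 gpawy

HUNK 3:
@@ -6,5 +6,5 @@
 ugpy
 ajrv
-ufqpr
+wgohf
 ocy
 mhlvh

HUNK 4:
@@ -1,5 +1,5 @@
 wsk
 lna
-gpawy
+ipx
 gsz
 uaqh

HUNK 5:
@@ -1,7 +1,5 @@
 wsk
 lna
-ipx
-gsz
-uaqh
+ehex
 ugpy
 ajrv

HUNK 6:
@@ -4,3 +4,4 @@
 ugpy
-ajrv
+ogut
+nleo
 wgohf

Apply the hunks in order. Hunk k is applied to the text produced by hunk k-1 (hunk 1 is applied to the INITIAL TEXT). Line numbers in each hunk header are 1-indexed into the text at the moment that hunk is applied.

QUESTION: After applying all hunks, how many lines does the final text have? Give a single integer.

Answer: 10

Derivation:
Hunk 1: at line 4 remove [mhhpk,ybn] add [gsz] -> 12 lines: wsk pzdi xqacj gpawy gsz uaqh ugpy ajrv ufqpr ocy mhlvh one
Hunk 2: at line 1 remove [pzdi,xqacj] add [lna] -> 11 lines: wsk lna gpawy gsz uaqh ugpy ajrv ufqpr ocy mhlvh one
Hunk 3: at line 6 remove [ufqpr] add [wgohf] -> 11 lines: wsk lna gpawy gsz uaqh ugpy ajrv wgohf ocy mhlvh one
Hunk 4: at line 1 remove [gpawy] add [ipx] -> 11 lines: wsk lna ipx gsz uaqh ugpy ajrv wgohf ocy mhlvh one
Hunk 5: at line 1 remove [ipx,gsz,uaqh] add [ehex] -> 9 lines: wsk lna ehex ugpy ajrv wgohf ocy mhlvh one
Hunk 6: at line 4 remove [ajrv] add [ogut,nleo] -> 10 lines: wsk lna ehex ugpy ogut nleo wgohf ocy mhlvh one
Final line count: 10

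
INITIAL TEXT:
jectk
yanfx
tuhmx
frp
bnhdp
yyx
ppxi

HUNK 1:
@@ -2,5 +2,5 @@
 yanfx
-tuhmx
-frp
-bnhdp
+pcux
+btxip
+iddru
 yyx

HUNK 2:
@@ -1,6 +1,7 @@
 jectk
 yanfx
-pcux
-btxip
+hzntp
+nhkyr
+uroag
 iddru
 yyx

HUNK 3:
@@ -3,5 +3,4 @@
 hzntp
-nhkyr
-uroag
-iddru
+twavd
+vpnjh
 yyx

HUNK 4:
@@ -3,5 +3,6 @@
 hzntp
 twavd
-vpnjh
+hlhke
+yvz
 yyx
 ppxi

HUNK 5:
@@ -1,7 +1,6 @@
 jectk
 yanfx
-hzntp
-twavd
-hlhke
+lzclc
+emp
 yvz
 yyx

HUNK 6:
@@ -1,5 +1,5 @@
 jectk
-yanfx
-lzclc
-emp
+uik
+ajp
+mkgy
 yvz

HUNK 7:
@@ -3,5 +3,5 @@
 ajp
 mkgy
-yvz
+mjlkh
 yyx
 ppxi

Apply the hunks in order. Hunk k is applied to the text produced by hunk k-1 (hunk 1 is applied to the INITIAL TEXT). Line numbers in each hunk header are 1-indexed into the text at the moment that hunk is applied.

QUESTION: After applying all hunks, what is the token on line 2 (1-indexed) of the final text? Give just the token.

Answer: uik

Derivation:
Hunk 1: at line 2 remove [tuhmx,frp,bnhdp] add [pcux,btxip,iddru] -> 7 lines: jectk yanfx pcux btxip iddru yyx ppxi
Hunk 2: at line 1 remove [pcux,btxip] add [hzntp,nhkyr,uroag] -> 8 lines: jectk yanfx hzntp nhkyr uroag iddru yyx ppxi
Hunk 3: at line 3 remove [nhkyr,uroag,iddru] add [twavd,vpnjh] -> 7 lines: jectk yanfx hzntp twavd vpnjh yyx ppxi
Hunk 4: at line 3 remove [vpnjh] add [hlhke,yvz] -> 8 lines: jectk yanfx hzntp twavd hlhke yvz yyx ppxi
Hunk 5: at line 1 remove [hzntp,twavd,hlhke] add [lzclc,emp] -> 7 lines: jectk yanfx lzclc emp yvz yyx ppxi
Hunk 6: at line 1 remove [yanfx,lzclc,emp] add [uik,ajp,mkgy] -> 7 lines: jectk uik ajp mkgy yvz yyx ppxi
Hunk 7: at line 3 remove [yvz] add [mjlkh] -> 7 lines: jectk uik ajp mkgy mjlkh yyx ppxi
Final line 2: uik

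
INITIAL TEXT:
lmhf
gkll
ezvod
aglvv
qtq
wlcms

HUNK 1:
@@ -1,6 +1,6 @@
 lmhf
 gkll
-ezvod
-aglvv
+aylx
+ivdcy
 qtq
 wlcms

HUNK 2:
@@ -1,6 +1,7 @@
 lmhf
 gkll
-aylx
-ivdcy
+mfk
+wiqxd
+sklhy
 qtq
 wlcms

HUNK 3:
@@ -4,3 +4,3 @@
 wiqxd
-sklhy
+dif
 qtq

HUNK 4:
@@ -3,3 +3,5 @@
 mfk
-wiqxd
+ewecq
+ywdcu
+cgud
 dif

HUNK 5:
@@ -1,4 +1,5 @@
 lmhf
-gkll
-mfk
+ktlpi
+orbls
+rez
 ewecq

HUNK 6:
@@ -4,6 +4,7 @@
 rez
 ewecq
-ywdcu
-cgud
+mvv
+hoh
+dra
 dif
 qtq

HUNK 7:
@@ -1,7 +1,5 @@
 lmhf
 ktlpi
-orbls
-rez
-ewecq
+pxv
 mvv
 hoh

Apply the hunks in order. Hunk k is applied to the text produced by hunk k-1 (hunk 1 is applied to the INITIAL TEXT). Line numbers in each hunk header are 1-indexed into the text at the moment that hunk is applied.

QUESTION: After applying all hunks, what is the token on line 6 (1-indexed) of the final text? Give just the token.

Answer: dra

Derivation:
Hunk 1: at line 1 remove [ezvod,aglvv] add [aylx,ivdcy] -> 6 lines: lmhf gkll aylx ivdcy qtq wlcms
Hunk 2: at line 1 remove [aylx,ivdcy] add [mfk,wiqxd,sklhy] -> 7 lines: lmhf gkll mfk wiqxd sklhy qtq wlcms
Hunk 3: at line 4 remove [sklhy] add [dif] -> 7 lines: lmhf gkll mfk wiqxd dif qtq wlcms
Hunk 4: at line 3 remove [wiqxd] add [ewecq,ywdcu,cgud] -> 9 lines: lmhf gkll mfk ewecq ywdcu cgud dif qtq wlcms
Hunk 5: at line 1 remove [gkll,mfk] add [ktlpi,orbls,rez] -> 10 lines: lmhf ktlpi orbls rez ewecq ywdcu cgud dif qtq wlcms
Hunk 6: at line 4 remove [ywdcu,cgud] add [mvv,hoh,dra] -> 11 lines: lmhf ktlpi orbls rez ewecq mvv hoh dra dif qtq wlcms
Hunk 7: at line 1 remove [orbls,rez,ewecq] add [pxv] -> 9 lines: lmhf ktlpi pxv mvv hoh dra dif qtq wlcms
Final line 6: dra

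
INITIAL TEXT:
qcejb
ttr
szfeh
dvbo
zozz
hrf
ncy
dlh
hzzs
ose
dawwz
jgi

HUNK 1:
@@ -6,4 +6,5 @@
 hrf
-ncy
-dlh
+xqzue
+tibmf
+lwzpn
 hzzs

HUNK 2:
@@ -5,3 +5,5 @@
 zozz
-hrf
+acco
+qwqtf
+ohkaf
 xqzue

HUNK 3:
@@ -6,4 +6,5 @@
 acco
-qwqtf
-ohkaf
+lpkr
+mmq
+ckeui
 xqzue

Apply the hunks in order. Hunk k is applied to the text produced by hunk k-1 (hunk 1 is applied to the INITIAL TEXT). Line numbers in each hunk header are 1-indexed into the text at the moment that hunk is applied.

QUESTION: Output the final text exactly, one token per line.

Hunk 1: at line 6 remove [ncy,dlh] add [xqzue,tibmf,lwzpn] -> 13 lines: qcejb ttr szfeh dvbo zozz hrf xqzue tibmf lwzpn hzzs ose dawwz jgi
Hunk 2: at line 5 remove [hrf] add [acco,qwqtf,ohkaf] -> 15 lines: qcejb ttr szfeh dvbo zozz acco qwqtf ohkaf xqzue tibmf lwzpn hzzs ose dawwz jgi
Hunk 3: at line 6 remove [qwqtf,ohkaf] add [lpkr,mmq,ckeui] -> 16 lines: qcejb ttr szfeh dvbo zozz acco lpkr mmq ckeui xqzue tibmf lwzpn hzzs ose dawwz jgi

Answer: qcejb
ttr
szfeh
dvbo
zozz
acco
lpkr
mmq
ckeui
xqzue
tibmf
lwzpn
hzzs
ose
dawwz
jgi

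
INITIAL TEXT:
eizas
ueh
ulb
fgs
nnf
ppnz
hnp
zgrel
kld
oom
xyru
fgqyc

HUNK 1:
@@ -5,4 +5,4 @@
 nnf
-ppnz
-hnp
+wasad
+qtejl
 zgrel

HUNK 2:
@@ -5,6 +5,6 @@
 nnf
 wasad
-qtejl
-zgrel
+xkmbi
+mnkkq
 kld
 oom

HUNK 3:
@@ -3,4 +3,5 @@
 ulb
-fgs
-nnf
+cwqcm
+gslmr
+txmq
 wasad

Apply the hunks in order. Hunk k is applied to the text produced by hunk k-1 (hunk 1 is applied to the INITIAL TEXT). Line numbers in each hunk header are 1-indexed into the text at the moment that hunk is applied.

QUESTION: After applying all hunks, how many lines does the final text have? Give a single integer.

Hunk 1: at line 5 remove [ppnz,hnp] add [wasad,qtejl] -> 12 lines: eizas ueh ulb fgs nnf wasad qtejl zgrel kld oom xyru fgqyc
Hunk 2: at line 5 remove [qtejl,zgrel] add [xkmbi,mnkkq] -> 12 lines: eizas ueh ulb fgs nnf wasad xkmbi mnkkq kld oom xyru fgqyc
Hunk 3: at line 3 remove [fgs,nnf] add [cwqcm,gslmr,txmq] -> 13 lines: eizas ueh ulb cwqcm gslmr txmq wasad xkmbi mnkkq kld oom xyru fgqyc
Final line count: 13

Answer: 13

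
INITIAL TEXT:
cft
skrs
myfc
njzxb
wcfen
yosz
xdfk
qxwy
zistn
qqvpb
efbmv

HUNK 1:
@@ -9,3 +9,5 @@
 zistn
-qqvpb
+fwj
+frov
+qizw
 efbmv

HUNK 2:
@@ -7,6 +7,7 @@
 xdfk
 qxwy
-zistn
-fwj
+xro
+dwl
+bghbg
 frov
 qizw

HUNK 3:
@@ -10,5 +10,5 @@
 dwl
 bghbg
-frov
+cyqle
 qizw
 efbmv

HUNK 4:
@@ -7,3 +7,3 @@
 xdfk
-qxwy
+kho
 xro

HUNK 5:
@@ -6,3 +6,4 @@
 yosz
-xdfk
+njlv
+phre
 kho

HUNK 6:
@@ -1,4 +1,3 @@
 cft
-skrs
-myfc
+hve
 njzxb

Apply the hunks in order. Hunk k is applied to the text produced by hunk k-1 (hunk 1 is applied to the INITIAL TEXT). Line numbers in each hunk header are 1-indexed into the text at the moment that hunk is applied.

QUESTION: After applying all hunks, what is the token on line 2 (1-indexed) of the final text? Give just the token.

Answer: hve

Derivation:
Hunk 1: at line 9 remove [qqvpb] add [fwj,frov,qizw] -> 13 lines: cft skrs myfc njzxb wcfen yosz xdfk qxwy zistn fwj frov qizw efbmv
Hunk 2: at line 7 remove [zistn,fwj] add [xro,dwl,bghbg] -> 14 lines: cft skrs myfc njzxb wcfen yosz xdfk qxwy xro dwl bghbg frov qizw efbmv
Hunk 3: at line 10 remove [frov] add [cyqle] -> 14 lines: cft skrs myfc njzxb wcfen yosz xdfk qxwy xro dwl bghbg cyqle qizw efbmv
Hunk 4: at line 7 remove [qxwy] add [kho] -> 14 lines: cft skrs myfc njzxb wcfen yosz xdfk kho xro dwl bghbg cyqle qizw efbmv
Hunk 5: at line 6 remove [xdfk] add [njlv,phre] -> 15 lines: cft skrs myfc njzxb wcfen yosz njlv phre kho xro dwl bghbg cyqle qizw efbmv
Hunk 6: at line 1 remove [skrs,myfc] add [hve] -> 14 lines: cft hve njzxb wcfen yosz njlv phre kho xro dwl bghbg cyqle qizw efbmv
Final line 2: hve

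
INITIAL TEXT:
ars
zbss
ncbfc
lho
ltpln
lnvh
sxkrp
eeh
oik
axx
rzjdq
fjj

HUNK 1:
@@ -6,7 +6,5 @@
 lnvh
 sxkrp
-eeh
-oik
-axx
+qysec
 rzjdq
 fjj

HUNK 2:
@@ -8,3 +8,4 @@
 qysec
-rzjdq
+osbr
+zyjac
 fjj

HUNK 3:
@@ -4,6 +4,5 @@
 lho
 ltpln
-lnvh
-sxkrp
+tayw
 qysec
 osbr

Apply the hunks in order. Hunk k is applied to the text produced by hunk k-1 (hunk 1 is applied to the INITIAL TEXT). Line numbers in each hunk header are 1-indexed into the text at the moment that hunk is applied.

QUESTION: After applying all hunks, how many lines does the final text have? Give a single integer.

Hunk 1: at line 6 remove [eeh,oik,axx] add [qysec] -> 10 lines: ars zbss ncbfc lho ltpln lnvh sxkrp qysec rzjdq fjj
Hunk 2: at line 8 remove [rzjdq] add [osbr,zyjac] -> 11 lines: ars zbss ncbfc lho ltpln lnvh sxkrp qysec osbr zyjac fjj
Hunk 3: at line 4 remove [lnvh,sxkrp] add [tayw] -> 10 lines: ars zbss ncbfc lho ltpln tayw qysec osbr zyjac fjj
Final line count: 10

Answer: 10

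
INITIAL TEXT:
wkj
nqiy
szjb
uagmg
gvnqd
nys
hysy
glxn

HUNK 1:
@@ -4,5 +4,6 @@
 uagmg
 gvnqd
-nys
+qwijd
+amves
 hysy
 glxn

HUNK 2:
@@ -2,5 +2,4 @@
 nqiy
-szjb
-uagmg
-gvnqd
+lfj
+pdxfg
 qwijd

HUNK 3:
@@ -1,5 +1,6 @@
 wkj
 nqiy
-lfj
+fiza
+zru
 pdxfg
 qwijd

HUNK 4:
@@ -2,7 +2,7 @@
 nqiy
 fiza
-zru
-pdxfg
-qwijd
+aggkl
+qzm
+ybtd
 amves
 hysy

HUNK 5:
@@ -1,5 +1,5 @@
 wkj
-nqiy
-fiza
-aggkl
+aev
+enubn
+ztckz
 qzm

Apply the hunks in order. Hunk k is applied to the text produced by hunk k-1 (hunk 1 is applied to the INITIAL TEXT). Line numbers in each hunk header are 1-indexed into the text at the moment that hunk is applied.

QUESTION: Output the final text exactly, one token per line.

Hunk 1: at line 4 remove [nys] add [qwijd,amves] -> 9 lines: wkj nqiy szjb uagmg gvnqd qwijd amves hysy glxn
Hunk 2: at line 2 remove [szjb,uagmg,gvnqd] add [lfj,pdxfg] -> 8 lines: wkj nqiy lfj pdxfg qwijd amves hysy glxn
Hunk 3: at line 1 remove [lfj] add [fiza,zru] -> 9 lines: wkj nqiy fiza zru pdxfg qwijd amves hysy glxn
Hunk 4: at line 2 remove [zru,pdxfg,qwijd] add [aggkl,qzm,ybtd] -> 9 lines: wkj nqiy fiza aggkl qzm ybtd amves hysy glxn
Hunk 5: at line 1 remove [nqiy,fiza,aggkl] add [aev,enubn,ztckz] -> 9 lines: wkj aev enubn ztckz qzm ybtd amves hysy glxn

Answer: wkj
aev
enubn
ztckz
qzm
ybtd
amves
hysy
glxn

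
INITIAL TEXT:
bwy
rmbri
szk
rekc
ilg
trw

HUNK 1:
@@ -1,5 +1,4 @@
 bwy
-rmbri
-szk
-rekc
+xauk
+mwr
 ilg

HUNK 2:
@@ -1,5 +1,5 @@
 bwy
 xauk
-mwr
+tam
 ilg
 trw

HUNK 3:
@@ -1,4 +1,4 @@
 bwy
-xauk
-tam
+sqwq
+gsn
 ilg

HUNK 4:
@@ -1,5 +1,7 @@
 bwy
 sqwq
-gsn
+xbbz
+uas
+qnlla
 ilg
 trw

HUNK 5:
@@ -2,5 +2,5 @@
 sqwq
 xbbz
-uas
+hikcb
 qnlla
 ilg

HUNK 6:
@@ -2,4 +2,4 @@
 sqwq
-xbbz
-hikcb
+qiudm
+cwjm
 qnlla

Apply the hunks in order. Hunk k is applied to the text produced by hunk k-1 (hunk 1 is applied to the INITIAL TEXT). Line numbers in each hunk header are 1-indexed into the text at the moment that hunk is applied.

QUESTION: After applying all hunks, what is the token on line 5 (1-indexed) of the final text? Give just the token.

Hunk 1: at line 1 remove [rmbri,szk,rekc] add [xauk,mwr] -> 5 lines: bwy xauk mwr ilg trw
Hunk 2: at line 1 remove [mwr] add [tam] -> 5 lines: bwy xauk tam ilg trw
Hunk 3: at line 1 remove [xauk,tam] add [sqwq,gsn] -> 5 lines: bwy sqwq gsn ilg trw
Hunk 4: at line 1 remove [gsn] add [xbbz,uas,qnlla] -> 7 lines: bwy sqwq xbbz uas qnlla ilg trw
Hunk 5: at line 2 remove [uas] add [hikcb] -> 7 lines: bwy sqwq xbbz hikcb qnlla ilg trw
Hunk 6: at line 2 remove [xbbz,hikcb] add [qiudm,cwjm] -> 7 lines: bwy sqwq qiudm cwjm qnlla ilg trw
Final line 5: qnlla

Answer: qnlla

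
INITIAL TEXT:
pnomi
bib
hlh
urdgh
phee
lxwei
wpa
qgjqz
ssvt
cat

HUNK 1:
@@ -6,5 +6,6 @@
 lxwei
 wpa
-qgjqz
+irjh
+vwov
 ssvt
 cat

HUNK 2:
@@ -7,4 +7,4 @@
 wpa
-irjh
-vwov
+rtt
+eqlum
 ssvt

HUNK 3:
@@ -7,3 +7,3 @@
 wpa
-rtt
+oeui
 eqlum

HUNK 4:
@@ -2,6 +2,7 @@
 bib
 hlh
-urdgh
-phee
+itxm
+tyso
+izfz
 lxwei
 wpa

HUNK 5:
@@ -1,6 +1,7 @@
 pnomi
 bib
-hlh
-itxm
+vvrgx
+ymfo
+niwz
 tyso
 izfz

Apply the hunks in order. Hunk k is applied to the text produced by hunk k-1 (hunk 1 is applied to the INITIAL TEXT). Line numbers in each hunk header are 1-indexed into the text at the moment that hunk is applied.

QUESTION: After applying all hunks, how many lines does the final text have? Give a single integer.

Hunk 1: at line 6 remove [qgjqz] add [irjh,vwov] -> 11 lines: pnomi bib hlh urdgh phee lxwei wpa irjh vwov ssvt cat
Hunk 2: at line 7 remove [irjh,vwov] add [rtt,eqlum] -> 11 lines: pnomi bib hlh urdgh phee lxwei wpa rtt eqlum ssvt cat
Hunk 3: at line 7 remove [rtt] add [oeui] -> 11 lines: pnomi bib hlh urdgh phee lxwei wpa oeui eqlum ssvt cat
Hunk 4: at line 2 remove [urdgh,phee] add [itxm,tyso,izfz] -> 12 lines: pnomi bib hlh itxm tyso izfz lxwei wpa oeui eqlum ssvt cat
Hunk 5: at line 1 remove [hlh,itxm] add [vvrgx,ymfo,niwz] -> 13 lines: pnomi bib vvrgx ymfo niwz tyso izfz lxwei wpa oeui eqlum ssvt cat
Final line count: 13

Answer: 13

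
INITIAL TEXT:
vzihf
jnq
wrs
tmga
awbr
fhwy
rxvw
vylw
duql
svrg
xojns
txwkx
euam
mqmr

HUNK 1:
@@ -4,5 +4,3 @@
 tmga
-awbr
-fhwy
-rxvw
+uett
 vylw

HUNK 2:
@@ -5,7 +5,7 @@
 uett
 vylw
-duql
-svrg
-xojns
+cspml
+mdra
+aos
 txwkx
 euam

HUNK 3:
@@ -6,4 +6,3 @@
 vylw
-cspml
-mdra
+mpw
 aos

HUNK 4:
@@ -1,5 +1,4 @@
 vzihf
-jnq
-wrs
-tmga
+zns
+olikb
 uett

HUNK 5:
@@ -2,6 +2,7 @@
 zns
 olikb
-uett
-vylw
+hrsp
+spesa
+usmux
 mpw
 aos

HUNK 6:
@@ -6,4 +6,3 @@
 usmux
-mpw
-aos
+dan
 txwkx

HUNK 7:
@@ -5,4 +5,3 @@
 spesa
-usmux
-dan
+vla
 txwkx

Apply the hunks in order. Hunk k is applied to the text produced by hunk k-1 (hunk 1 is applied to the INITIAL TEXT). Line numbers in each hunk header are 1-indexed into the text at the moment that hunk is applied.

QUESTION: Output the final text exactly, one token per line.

Answer: vzihf
zns
olikb
hrsp
spesa
vla
txwkx
euam
mqmr

Derivation:
Hunk 1: at line 4 remove [awbr,fhwy,rxvw] add [uett] -> 12 lines: vzihf jnq wrs tmga uett vylw duql svrg xojns txwkx euam mqmr
Hunk 2: at line 5 remove [duql,svrg,xojns] add [cspml,mdra,aos] -> 12 lines: vzihf jnq wrs tmga uett vylw cspml mdra aos txwkx euam mqmr
Hunk 3: at line 6 remove [cspml,mdra] add [mpw] -> 11 lines: vzihf jnq wrs tmga uett vylw mpw aos txwkx euam mqmr
Hunk 4: at line 1 remove [jnq,wrs,tmga] add [zns,olikb] -> 10 lines: vzihf zns olikb uett vylw mpw aos txwkx euam mqmr
Hunk 5: at line 2 remove [uett,vylw] add [hrsp,spesa,usmux] -> 11 lines: vzihf zns olikb hrsp spesa usmux mpw aos txwkx euam mqmr
Hunk 6: at line 6 remove [mpw,aos] add [dan] -> 10 lines: vzihf zns olikb hrsp spesa usmux dan txwkx euam mqmr
Hunk 7: at line 5 remove [usmux,dan] add [vla] -> 9 lines: vzihf zns olikb hrsp spesa vla txwkx euam mqmr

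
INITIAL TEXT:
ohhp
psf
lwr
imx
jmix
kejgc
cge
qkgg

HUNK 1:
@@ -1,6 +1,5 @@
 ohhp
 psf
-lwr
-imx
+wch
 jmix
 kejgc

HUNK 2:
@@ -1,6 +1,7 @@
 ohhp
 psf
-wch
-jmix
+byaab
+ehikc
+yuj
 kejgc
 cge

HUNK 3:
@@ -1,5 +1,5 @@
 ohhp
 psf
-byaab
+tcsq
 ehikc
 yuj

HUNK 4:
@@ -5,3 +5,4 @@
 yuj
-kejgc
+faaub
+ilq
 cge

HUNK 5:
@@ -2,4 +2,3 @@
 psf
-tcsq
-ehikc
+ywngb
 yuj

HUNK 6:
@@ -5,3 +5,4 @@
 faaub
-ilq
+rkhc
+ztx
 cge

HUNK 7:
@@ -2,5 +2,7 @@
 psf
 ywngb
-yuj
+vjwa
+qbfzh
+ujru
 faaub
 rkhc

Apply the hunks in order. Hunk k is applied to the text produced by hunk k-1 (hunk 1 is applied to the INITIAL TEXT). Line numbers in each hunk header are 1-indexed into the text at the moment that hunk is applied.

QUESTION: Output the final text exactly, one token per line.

Answer: ohhp
psf
ywngb
vjwa
qbfzh
ujru
faaub
rkhc
ztx
cge
qkgg

Derivation:
Hunk 1: at line 1 remove [lwr,imx] add [wch] -> 7 lines: ohhp psf wch jmix kejgc cge qkgg
Hunk 2: at line 1 remove [wch,jmix] add [byaab,ehikc,yuj] -> 8 lines: ohhp psf byaab ehikc yuj kejgc cge qkgg
Hunk 3: at line 1 remove [byaab] add [tcsq] -> 8 lines: ohhp psf tcsq ehikc yuj kejgc cge qkgg
Hunk 4: at line 5 remove [kejgc] add [faaub,ilq] -> 9 lines: ohhp psf tcsq ehikc yuj faaub ilq cge qkgg
Hunk 5: at line 2 remove [tcsq,ehikc] add [ywngb] -> 8 lines: ohhp psf ywngb yuj faaub ilq cge qkgg
Hunk 6: at line 5 remove [ilq] add [rkhc,ztx] -> 9 lines: ohhp psf ywngb yuj faaub rkhc ztx cge qkgg
Hunk 7: at line 2 remove [yuj] add [vjwa,qbfzh,ujru] -> 11 lines: ohhp psf ywngb vjwa qbfzh ujru faaub rkhc ztx cge qkgg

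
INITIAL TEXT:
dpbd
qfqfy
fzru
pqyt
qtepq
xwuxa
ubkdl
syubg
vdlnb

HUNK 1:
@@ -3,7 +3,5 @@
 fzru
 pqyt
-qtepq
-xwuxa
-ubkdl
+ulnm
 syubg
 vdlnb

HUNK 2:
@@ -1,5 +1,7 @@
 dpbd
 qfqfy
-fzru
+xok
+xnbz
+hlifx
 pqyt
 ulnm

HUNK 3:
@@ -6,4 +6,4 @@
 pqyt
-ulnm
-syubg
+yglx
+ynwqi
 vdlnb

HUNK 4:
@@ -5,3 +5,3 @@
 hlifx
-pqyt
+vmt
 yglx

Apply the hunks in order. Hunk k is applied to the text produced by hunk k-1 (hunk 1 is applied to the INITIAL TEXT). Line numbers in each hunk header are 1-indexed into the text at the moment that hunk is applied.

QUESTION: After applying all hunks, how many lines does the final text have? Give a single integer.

Hunk 1: at line 3 remove [qtepq,xwuxa,ubkdl] add [ulnm] -> 7 lines: dpbd qfqfy fzru pqyt ulnm syubg vdlnb
Hunk 2: at line 1 remove [fzru] add [xok,xnbz,hlifx] -> 9 lines: dpbd qfqfy xok xnbz hlifx pqyt ulnm syubg vdlnb
Hunk 3: at line 6 remove [ulnm,syubg] add [yglx,ynwqi] -> 9 lines: dpbd qfqfy xok xnbz hlifx pqyt yglx ynwqi vdlnb
Hunk 4: at line 5 remove [pqyt] add [vmt] -> 9 lines: dpbd qfqfy xok xnbz hlifx vmt yglx ynwqi vdlnb
Final line count: 9

Answer: 9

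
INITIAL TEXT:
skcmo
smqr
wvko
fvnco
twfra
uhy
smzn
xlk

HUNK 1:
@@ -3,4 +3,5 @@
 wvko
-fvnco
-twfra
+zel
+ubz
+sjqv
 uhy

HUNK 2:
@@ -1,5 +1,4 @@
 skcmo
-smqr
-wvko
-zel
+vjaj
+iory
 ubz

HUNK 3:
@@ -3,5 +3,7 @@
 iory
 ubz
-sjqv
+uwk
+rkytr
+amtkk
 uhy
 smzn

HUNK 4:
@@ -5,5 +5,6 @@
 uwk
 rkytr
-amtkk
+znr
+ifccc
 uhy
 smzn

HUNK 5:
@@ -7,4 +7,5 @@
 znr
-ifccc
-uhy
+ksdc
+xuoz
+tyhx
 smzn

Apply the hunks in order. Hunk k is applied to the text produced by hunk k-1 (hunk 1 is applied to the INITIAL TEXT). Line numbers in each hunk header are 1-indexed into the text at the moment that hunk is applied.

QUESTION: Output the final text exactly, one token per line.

Hunk 1: at line 3 remove [fvnco,twfra] add [zel,ubz,sjqv] -> 9 lines: skcmo smqr wvko zel ubz sjqv uhy smzn xlk
Hunk 2: at line 1 remove [smqr,wvko,zel] add [vjaj,iory] -> 8 lines: skcmo vjaj iory ubz sjqv uhy smzn xlk
Hunk 3: at line 3 remove [sjqv] add [uwk,rkytr,amtkk] -> 10 lines: skcmo vjaj iory ubz uwk rkytr amtkk uhy smzn xlk
Hunk 4: at line 5 remove [amtkk] add [znr,ifccc] -> 11 lines: skcmo vjaj iory ubz uwk rkytr znr ifccc uhy smzn xlk
Hunk 5: at line 7 remove [ifccc,uhy] add [ksdc,xuoz,tyhx] -> 12 lines: skcmo vjaj iory ubz uwk rkytr znr ksdc xuoz tyhx smzn xlk

Answer: skcmo
vjaj
iory
ubz
uwk
rkytr
znr
ksdc
xuoz
tyhx
smzn
xlk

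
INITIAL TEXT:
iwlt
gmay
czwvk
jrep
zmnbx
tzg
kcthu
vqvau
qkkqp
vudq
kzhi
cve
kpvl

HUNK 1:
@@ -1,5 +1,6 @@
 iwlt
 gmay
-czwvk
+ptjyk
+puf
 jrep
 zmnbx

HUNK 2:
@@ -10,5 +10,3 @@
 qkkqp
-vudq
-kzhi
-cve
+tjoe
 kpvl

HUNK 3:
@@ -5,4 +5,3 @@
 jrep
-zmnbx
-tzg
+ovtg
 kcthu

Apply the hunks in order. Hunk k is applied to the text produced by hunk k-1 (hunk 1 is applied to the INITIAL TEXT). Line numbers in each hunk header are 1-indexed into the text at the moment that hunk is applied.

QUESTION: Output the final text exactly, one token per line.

Hunk 1: at line 1 remove [czwvk] add [ptjyk,puf] -> 14 lines: iwlt gmay ptjyk puf jrep zmnbx tzg kcthu vqvau qkkqp vudq kzhi cve kpvl
Hunk 2: at line 10 remove [vudq,kzhi,cve] add [tjoe] -> 12 lines: iwlt gmay ptjyk puf jrep zmnbx tzg kcthu vqvau qkkqp tjoe kpvl
Hunk 3: at line 5 remove [zmnbx,tzg] add [ovtg] -> 11 lines: iwlt gmay ptjyk puf jrep ovtg kcthu vqvau qkkqp tjoe kpvl

Answer: iwlt
gmay
ptjyk
puf
jrep
ovtg
kcthu
vqvau
qkkqp
tjoe
kpvl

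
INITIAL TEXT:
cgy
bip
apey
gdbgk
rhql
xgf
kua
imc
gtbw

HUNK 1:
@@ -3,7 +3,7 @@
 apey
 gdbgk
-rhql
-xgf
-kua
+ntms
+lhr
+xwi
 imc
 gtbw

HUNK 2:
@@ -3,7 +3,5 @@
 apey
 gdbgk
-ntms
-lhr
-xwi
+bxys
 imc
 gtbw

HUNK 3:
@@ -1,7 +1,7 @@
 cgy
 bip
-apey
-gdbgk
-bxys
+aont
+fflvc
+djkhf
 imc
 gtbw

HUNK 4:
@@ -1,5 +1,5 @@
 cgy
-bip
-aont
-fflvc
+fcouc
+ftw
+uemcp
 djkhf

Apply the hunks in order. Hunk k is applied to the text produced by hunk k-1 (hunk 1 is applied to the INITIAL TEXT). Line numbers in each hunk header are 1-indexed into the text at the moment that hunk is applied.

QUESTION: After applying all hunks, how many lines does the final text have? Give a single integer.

Hunk 1: at line 3 remove [rhql,xgf,kua] add [ntms,lhr,xwi] -> 9 lines: cgy bip apey gdbgk ntms lhr xwi imc gtbw
Hunk 2: at line 3 remove [ntms,lhr,xwi] add [bxys] -> 7 lines: cgy bip apey gdbgk bxys imc gtbw
Hunk 3: at line 1 remove [apey,gdbgk,bxys] add [aont,fflvc,djkhf] -> 7 lines: cgy bip aont fflvc djkhf imc gtbw
Hunk 4: at line 1 remove [bip,aont,fflvc] add [fcouc,ftw,uemcp] -> 7 lines: cgy fcouc ftw uemcp djkhf imc gtbw
Final line count: 7

Answer: 7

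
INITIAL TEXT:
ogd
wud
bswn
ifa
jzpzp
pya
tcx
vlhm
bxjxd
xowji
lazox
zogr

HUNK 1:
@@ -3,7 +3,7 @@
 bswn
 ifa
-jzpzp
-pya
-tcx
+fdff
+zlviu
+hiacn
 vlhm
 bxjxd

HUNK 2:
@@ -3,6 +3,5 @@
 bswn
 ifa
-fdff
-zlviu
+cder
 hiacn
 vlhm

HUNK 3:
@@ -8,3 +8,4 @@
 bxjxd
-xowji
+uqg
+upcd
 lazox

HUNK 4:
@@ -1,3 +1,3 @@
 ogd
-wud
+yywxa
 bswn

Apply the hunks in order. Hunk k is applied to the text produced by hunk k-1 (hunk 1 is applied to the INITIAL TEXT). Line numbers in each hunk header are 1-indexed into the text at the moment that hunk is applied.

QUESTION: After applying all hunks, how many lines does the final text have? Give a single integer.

Hunk 1: at line 3 remove [jzpzp,pya,tcx] add [fdff,zlviu,hiacn] -> 12 lines: ogd wud bswn ifa fdff zlviu hiacn vlhm bxjxd xowji lazox zogr
Hunk 2: at line 3 remove [fdff,zlviu] add [cder] -> 11 lines: ogd wud bswn ifa cder hiacn vlhm bxjxd xowji lazox zogr
Hunk 3: at line 8 remove [xowji] add [uqg,upcd] -> 12 lines: ogd wud bswn ifa cder hiacn vlhm bxjxd uqg upcd lazox zogr
Hunk 4: at line 1 remove [wud] add [yywxa] -> 12 lines: ogd yywxa bswn ifa cder hiacn vlhm bxjxd uqg upcd lazox zogr
Final line count: 12

Answer: 12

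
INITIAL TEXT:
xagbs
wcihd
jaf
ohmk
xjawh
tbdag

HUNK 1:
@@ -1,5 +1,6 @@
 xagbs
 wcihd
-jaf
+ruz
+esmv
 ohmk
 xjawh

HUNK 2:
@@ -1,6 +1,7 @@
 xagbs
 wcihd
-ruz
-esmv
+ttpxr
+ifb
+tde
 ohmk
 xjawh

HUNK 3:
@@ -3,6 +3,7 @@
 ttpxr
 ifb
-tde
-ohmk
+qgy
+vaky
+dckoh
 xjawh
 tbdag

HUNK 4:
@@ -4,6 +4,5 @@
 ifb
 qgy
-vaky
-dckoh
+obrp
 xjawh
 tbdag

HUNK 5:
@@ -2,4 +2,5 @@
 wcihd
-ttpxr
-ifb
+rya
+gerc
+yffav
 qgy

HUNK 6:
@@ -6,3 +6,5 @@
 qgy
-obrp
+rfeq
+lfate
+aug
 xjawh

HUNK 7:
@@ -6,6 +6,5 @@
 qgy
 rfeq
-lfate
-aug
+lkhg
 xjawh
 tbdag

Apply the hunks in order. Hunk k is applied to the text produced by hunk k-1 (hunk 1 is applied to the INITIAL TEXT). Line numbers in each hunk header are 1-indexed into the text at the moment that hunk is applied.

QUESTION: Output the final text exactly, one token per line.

Answer: xagbs
wcihd
rya
gerc
yffav
qgy
rfeq
lkhg
xjawh
tbdag

Derivation:
Hunk 1: at line 1 remove [jaf] add [ruz,esmv] -> 7 lines: xagbs wcihd ruz esmv ohmk xjawh tbdag
Hunk 2: at line 1 remove [ruz,esmv] add [ttpxr,ifb,tde] -> 8 lines: xagbs wcihd ttpxr ifb tde ohmk xjawh tbdag
Hunk 3: at line 3 remove [tde,ohmk] add [qgy,vaky,dckoh] -> 9 lines: xagbs wcihd ttpxr ifb qgy vaky dckoh xjawh tbdag
Hunk 4: at line 4 remove [vaky,dckoh] add [obrp] -> 8 lines: xagbs wcihd ttpxr ifb qgy obrp xjawh tbdag
Hunk 5: at line 2 remove [ttpxr,ifb] add [rya,gerc,yffav] -> 9 lines: xagbs wcihd rya gerc yffav qgy obrp xjawh tbdag
Hunk 6: at line 6 remove [obrp] add [rfeq,lfate,aug] -> 11 lines: xagbs wcihd rya gerc yffav qgy rfeq lfate aug xjawh tbdag
Hunk 7: at line 6 remove [lfate,aug] add [lkhg] -> 10 lines: xagbs wcihd rya gerc yffav qgy rfeq lkhg xjawh tbdag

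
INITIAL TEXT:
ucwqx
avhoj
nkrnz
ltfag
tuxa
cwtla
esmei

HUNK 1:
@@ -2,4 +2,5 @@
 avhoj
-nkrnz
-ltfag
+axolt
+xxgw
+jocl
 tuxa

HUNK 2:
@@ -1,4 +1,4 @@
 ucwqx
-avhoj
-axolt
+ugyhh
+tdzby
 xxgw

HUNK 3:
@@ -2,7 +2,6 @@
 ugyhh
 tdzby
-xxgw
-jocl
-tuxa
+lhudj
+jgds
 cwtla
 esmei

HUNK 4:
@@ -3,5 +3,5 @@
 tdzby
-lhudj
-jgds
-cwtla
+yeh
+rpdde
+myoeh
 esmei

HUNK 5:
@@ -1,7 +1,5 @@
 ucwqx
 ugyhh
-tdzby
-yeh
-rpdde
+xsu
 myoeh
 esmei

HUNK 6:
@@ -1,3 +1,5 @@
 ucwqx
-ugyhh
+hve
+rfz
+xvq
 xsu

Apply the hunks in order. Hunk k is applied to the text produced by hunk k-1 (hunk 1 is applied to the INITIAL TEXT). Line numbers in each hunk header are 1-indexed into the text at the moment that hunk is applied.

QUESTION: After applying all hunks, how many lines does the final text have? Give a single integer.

Hunk 1: at line 2 remove [nkrnz,ltfag] add [axolt,xxgw,jocl] -> 8 lines: ucwqx avhoj axolt xxgw jocl tuxa cwtla esmei
Hunk 2: at line 1 remove [avhoj,axolt] add [ugyhh,tdzby] -> 8 lines: ucwqx ugyhh tdzby xxgw jocl tuxa cwtla esmei
Hunk 3: at line 2 remove [xxgw,jocl,tuxa] add [lhudj,jgds] -> 7 lines: ucwqx ugyhh tdzby lhudj jgds cwtla esmei
Hunk 4: at line 3 remove [lhudj,jgds,cwtla] add [yeh,rpdde,myoeh] -> 7 lines: ucwqx ugyhh tdzby yeh rpdde myoeh esmei
Hunk 5: at line 1 remove [tdzby,yeh,rpdde] add [xsu] -> 5 lines: ucwqx ugyhh xsu myoeh esmei
Hunk 6: at line 1 remove [ugyhh] add [hve,rfz,xvq] -> 7 lines: ucwqx hve rfz xvq xsu myoeh esmei
Final line count: 7

Answer: 7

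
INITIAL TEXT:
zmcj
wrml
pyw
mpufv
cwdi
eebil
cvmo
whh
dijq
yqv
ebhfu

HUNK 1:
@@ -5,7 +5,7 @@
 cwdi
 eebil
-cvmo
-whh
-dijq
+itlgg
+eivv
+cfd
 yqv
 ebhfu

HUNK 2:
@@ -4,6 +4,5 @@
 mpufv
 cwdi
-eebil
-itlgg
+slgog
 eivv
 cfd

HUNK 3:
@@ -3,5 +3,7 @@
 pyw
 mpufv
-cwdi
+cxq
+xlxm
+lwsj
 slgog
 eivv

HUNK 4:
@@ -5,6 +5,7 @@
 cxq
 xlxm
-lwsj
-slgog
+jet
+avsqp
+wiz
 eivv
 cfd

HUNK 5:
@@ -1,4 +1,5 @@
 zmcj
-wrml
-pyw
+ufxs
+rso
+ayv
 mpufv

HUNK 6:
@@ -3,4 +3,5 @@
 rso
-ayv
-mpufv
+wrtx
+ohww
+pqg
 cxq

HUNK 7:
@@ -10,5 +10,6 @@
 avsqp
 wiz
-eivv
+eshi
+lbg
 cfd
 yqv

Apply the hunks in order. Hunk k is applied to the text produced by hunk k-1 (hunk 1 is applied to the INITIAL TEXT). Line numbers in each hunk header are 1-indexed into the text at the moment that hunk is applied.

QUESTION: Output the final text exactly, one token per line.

Answer: zmcj
ufxs
rso
wrtx
ohww
pqg
cxq
xlxm
jet
avsqp
wiz
eshi
lbg
cfd
yqv
ebhfu

Derivation:
Hunk 1: at line 5 remove [cvmo,whh,dijq] add [itlgg,eivv,cfd] -> 11 lines: zmcj wrml pyw mpufv cwdi eebil itlgg eivv cfd yqv ebhfu
Hunk 2: at line 4 remove [eebil,itlgg] add [slgog] -> 10 lines: zmcj wrml pyw mpufv cwdi slgog eivv cfd yqv ebhfu
Hunk 3: at line 3 remove [cwdi] add [cxq,xlxm,lwsj] -> 12 lines: zmcj wrml pyw mpufv cxq xlxm lwsj slgog eivv cfd yqv ebhfu
Hunk 4: at line 5 remove [lwsj,slgog] add [jet,avsqp,wiz] -> 13 lines: zmcj wrml pyw mpufv cxq xlxm jet avsqp wiz eivv cfd yqv ebhfu
Hunk 5: at line 1 remove [wrml,pyw] add [ufxs,rso,ayv] -> 14 lines: zmcj ufxs rso ayv mpufv cxq xlxm jet avsqp wiz eivv cfd yqv ebhfu
Hunk 6: at line 3 remove [ayv,mpufv] add [wrtx,ohww,pqg] -> 15 lines: zmcj ufxs rso wrtx ohww pqg cxq xlxm jet avsqp wiz eivv cfd yqv ebhfu
Hunk 7: at line 10 remove [eivv] add [eshi,lbg] -> 16 lines: zmcj ufxs rso wrtx ohww pqg cxq xlxm jet avsqp wiz eshi lbg cfd yqv ebhfu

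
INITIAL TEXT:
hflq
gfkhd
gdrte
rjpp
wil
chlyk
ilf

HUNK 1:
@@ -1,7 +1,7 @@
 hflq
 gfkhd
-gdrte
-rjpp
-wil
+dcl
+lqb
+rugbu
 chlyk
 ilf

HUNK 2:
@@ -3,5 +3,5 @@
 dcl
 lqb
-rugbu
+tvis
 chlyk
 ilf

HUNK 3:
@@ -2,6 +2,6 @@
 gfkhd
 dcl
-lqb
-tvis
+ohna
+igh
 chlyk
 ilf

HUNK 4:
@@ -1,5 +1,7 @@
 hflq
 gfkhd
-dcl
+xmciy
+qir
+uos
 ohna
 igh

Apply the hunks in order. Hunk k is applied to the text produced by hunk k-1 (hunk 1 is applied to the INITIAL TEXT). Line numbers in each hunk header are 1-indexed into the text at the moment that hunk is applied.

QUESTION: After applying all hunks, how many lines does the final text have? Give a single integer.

Answer: 9

Derivation:
Hunk 1: at line 1 remove [gdrte,rjpp,wil] add [dcl,lqb,rugbu] -> 7 lines: hflq gfkhd dcl lqb rugbu chlyk ilf
Hunk 2: at line 3 remove [rugbu] add [tvis] -> 7 lines: hflq gfkhd dcl lqb tvis chlyk ilf
Hunk 3: at line 2 remove [lqb,tvis] add [ohna,igh] -> 7 lines: hflq gfkhd dcl ohna igh chlyk ilf
Hunk 4: at line 1 remove [dcl] add [xmciy,qir,uos] -> 9 lines: hflq gfkhd xmciy qir uos ohna igh chlyk ilf
Final line count: 9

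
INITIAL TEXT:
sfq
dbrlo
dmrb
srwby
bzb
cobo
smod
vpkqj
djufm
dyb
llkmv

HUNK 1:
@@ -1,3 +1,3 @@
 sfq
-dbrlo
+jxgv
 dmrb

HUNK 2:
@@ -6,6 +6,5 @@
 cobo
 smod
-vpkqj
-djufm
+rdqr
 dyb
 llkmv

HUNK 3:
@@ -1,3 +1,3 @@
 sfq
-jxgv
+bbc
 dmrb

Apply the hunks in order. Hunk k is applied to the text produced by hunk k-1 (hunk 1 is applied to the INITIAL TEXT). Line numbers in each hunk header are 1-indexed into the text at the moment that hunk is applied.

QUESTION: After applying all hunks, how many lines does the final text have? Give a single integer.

Answer: 10

Derivation:
Hunk 1: at line 1 remove [dbrlo] add [jxgv] -> 11 lines: sfq jxgv dmrb srwby bzb cobo smod vpkqj djufm dyb llkmv
Hunk 2: at line 6 remove [vpkqj,djufm] add [rdqr] -> 10 lines: sfq jxgv dmrb srwby bzb cobo smod rdqr dyb llkmv
Hunk 3: at line 1 remove [jxgv] add [bbc] -> 10 lines: sfq bbc dmrb srwby bzb cobo smod rdqr dyb llkmv
Final line count: 10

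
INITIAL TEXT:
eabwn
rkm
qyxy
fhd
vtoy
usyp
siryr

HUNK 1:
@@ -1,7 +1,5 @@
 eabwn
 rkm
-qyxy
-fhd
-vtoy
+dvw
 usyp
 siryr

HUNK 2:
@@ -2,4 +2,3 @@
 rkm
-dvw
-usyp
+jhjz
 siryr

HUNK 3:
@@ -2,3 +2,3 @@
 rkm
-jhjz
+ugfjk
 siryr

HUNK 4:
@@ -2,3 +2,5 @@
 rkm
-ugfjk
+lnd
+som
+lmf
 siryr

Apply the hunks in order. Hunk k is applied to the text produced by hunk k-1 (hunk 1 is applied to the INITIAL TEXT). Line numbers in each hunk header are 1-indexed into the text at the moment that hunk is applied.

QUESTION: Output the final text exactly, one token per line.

Hunk 1: at line 1 remove [qyxy,fhd,vtoy] add [dvw] -> 5 lines: eabwn rkm dvw usyp siryr
Hunk 2: at line 2 remove [dvw,usyp] add [jhjz] -> 4 lines: eabwn rkm jhjz siryr
Hunk 3: at line 2 remove [jhjz] add [ugfjk] -> 4 lines: eabwn rkm ugfjk siryr
Hunk 4: at line 2 remove [ugfjk] add [lnd,som,lmf] -> 6 lines: eabwn rkm lnd som lmf siryr

Answer: eabwn
rkm
lnd
som
lmf
siryr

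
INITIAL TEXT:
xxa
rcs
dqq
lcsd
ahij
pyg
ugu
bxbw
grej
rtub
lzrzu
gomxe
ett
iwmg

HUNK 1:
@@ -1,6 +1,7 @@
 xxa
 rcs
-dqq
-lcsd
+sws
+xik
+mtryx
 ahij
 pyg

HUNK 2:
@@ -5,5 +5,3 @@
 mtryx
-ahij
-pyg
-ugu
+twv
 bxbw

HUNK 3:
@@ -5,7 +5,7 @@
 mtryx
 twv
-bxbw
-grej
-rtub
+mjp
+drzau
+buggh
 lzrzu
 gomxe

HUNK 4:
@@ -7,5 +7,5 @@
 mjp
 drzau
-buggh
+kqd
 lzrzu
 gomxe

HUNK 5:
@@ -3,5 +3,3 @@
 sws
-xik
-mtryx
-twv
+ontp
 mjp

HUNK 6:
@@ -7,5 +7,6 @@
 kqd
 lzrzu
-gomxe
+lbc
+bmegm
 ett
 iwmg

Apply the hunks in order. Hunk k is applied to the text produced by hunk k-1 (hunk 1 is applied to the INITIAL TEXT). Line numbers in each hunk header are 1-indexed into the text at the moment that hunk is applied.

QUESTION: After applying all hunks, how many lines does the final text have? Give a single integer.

Answer: 12

Derivation:
Hunk 1: at line 1 remove [dqq,lcsd] add [sws,xik,mtryx] -> 15 lines: xxa rcs sws xik mtryx ahij pyg ugu bxbw grej rtub lzrzu gomxe ett iwmg
Hunk 2: at line 5 remove [ahij,pyg,ugu] add [twv] -> 13 lines: xxa rcs sws xik mtryx twv bxbw grej rtub lzrzu gomxe ett iwmg
Hunk 3: at line 5 remove [bxbw,grej,rtub] add [mjp,drzau,buggh] -> 13 lines: xxa rcs sws xik mtryx twv mjp drzau buggh lzrzu gomxe ett iwmg
Hunk 4: at line 7 remove [buggh] add [kqd] -> 13 lines: xxa rcs sws xik mtryx twv mjp drzau kqd lzrzu gomxe ett iwmg
Hunk 5: at line 3 remove [xik,mtryx,twv] add [ontp] -> 11 lines: xxa rcs sws ontp mjp drzau kqd lzrzu gomxe ett iwmg
Hunk 6: at line 7 remove [gomxe] add [lbc,bmegm] -> 12 lines: xxa rcs sws ontp mjp drzau kqd lzrzu lbc bmegm ett iwmg
Final line count: 12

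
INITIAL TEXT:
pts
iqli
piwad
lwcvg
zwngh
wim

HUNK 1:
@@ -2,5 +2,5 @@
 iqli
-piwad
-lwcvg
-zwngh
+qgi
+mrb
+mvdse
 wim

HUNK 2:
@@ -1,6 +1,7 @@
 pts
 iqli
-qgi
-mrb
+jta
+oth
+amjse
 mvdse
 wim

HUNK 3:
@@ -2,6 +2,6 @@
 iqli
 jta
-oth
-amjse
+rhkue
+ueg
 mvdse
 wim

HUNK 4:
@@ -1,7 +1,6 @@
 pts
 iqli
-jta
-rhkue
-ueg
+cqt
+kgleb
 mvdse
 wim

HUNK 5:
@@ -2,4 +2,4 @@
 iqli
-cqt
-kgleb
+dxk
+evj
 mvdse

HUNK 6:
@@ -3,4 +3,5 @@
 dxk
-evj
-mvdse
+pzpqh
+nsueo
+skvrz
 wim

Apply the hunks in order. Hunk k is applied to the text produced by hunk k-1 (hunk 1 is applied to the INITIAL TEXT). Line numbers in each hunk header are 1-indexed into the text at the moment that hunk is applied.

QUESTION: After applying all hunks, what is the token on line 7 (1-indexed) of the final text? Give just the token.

Answer: wim

Derivation:
Hunk 1: at line 2 remove [piwad,lwcvg,zwngh] add [qgi,mrb,mvdse] -> 6 lines: pts iqli qgi mrb mvdse wim
Hunk 2: at line 1 remove [qgi,mrb] add [jta,oth,amjse] -> 7 lines: pts iqli jta oth amjse mvdse wim
Hunk 3: at line 2 remove [oth,amjse] add [rhkue,ueg] -> 7 lines: pts iqli jta rhkue ueg mvdse wim
Hunk 4: at line 1 remove [jta,rhkue,ueg] add [cqt,kgleb] -> 6 lines: pts iqli cqt kgleb mvdse wim
Hunk 5: at line 2 remove [cqt,kgleb] add [dxk,evj] -> 6 lines: pts iqli dxk evj mvdse wim
Hunk 6: at line 3 remove [evj,mvdse] add [pzpqh,nsueo,skvrz] -> 7 lines: pts iqli dxk pzpqh nsueo skvrz wim
Final line 7: wim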